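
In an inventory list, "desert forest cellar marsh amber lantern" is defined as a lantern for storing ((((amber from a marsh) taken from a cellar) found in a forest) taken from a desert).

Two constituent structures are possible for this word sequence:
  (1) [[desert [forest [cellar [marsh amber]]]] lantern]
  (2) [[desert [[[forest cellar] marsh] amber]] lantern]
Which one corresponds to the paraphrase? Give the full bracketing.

[[desert [forest [cellar [marsh amber]]]] lantern]

The paraphrase's head is the "lantern" part ("lantern"); its modifier is "desert forest cellar marsh amber".
That top-level split, carried through the inner groups, gives [[desert [forest [cellar [marsh amber]]]] lantern].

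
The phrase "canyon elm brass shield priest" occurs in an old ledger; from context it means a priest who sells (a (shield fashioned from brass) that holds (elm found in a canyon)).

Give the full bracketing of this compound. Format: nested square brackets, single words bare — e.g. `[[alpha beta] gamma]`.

Whole compound: head "priest", modifier "canyon elm brass shield".
"canyon elm brass shield" → head "shield" (specifically "brass shield"), modifier "canyon elm".
"canyon elm" → head "elm", modifier "canyon".
"brass shield" → head "shield", modifier "brass".
Assembled: [[[canyon elm] [brass shield]] priest].

[[[canyon elm] [brass shield]] priest]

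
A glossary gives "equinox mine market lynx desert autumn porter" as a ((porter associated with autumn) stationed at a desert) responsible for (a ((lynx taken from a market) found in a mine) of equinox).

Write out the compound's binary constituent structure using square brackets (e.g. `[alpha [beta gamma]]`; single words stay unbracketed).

[[equinox [mine [market lynx]]] [desert [autumn porter]]]

Whole compound: head "porter" (specifically "desert autumn porter"), modifier "equinox mine market lynx".
Inside "equinox mine market lynx": head "lynx" (specifically "mine market lynx"), modifier "equinox".
Inside "mine market lynx": head "lynx" (specifically "market lynx"), modifier "mine".
Inside "market lynx": head "lynx", modifier "market".
Inside "desert autumn porter": head "porter" (specifically "autumn porter"), modifier "desert".
Inside "autumn porter": head "porter", modifier "autumn".
Assembled: [[equinox [mine [market lynx]]] [desert [autumn porter]]].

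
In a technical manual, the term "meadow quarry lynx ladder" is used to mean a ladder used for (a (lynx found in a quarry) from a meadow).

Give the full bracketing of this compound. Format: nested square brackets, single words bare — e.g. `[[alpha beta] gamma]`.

[[meadow [quarry lynx]] ladder]

Overall it is a kind of ladder; the modifier is "meadow quarry lynx".
"meadow quarry lynx" → head "lynx" (specifically "quarry lynx"), modifier "meadow".
"quarry lynx" → head "lynx", modifier "quarry".
Putting it together: [[meadow [quarry lynx]] ladder].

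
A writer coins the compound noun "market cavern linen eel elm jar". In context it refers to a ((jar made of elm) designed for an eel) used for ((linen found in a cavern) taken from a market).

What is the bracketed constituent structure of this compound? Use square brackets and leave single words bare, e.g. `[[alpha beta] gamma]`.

[[market [cavern linen]] [eel [elm jar]]]

The outermost head in the paraphrase is "jar" (specifically "eel elm jar"), modified by "market cavern linen".
Within "market cavern linen", the head is "linen" (specifically "cavern linen") and the modifier is "market".
Within "cavern linen", the head is "linen" and the modifier is "cavern".
Within "eel elm jar", the head is "jar" (specifically "elm jar") and the modifier is "eel".
Within "elm jar", the head is "jar" and the modifier is "elm".
Assembled: [[market [cavern linen]] [eel [elm jar]]].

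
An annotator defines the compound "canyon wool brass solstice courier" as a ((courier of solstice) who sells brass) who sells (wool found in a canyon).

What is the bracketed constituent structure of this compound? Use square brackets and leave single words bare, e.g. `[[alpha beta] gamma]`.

[[canyon wool] [brass [solstice courier]]]

At the top level: head "courier" (specifically "brass solstice courier"); modifier "canyon wool".
"canyon wool" → head "wool", modifier "canyon".
"brass solstice courier" → head "courier" (specifically "solstice courier"), modifier "brass".
"solstice courier" → head "courier", modifier "solstice".
Putting it together: [[canyon wool] [brass [solstice courier]]].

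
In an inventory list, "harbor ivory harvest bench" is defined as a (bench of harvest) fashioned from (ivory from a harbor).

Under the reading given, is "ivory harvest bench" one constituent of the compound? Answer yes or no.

The top-level split is [harbor ivory] [harvest bench]; the full structure is [[harbor ivory] [harvest bench]].
"ivory harvest bench" straddles a constituent boundary, so it is not a single unit.

no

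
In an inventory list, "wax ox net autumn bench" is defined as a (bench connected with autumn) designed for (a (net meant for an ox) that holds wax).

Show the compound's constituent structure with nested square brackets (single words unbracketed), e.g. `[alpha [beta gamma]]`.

The outermost head in the paraphrase is "bench" (specifically "autumn bench"), modified by "wax ox net".
Inside "wax ox net": head "net" (specifically "ox net"), modifier "wax".
Inside "ox net": head "net", modifier "ox".
Inside "autumn bench": head "bench", modifier "autumn".
So the structure is [[wax [ox net]] [autumn bench]].

[[wax [ox net]] [autumn bench]]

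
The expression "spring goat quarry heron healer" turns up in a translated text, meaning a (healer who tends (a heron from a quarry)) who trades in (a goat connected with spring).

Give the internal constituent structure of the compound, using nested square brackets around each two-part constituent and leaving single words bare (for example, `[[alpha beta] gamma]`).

The outermost head in the paraphrase is "healer" (specifically "quarry heron healer"), modified by "spring goat".
Within "spring goat", the head is "goat" and the modifier is "spring".
Within "quarry heron healer", the head is "healer" and the modifier is "quarry heron".
Within "quarry heron", the head is "heron" and the modifier is "quarry".
Assembled: [[spring goat] [[quarry heron] healer]].

[[spring goat] [[quarry heron] healer]]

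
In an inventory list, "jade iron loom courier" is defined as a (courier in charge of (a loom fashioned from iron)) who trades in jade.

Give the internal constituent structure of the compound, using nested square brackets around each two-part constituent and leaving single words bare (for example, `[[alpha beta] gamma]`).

Whole compound: head "courier" (specifically "iron loom courier"), modifier "jade".
"iron loom courier" → head "courier", modifier "iron loom".
"iron loom" → head "loom", modifier "iron".
Putting it together: [jade [[iron loom] courier]].

[jade [[iron loom] courier]]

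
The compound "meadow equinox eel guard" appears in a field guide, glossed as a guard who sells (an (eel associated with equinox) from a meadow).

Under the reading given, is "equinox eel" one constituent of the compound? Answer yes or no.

The paraphrase groups the words so that "equinox eel" is one unit: it corresponds to a single parenthesized sub-phrase.
The full structure is [[meadow [equinox eel]] guard], in which [equinox eel] is a constituent.

yes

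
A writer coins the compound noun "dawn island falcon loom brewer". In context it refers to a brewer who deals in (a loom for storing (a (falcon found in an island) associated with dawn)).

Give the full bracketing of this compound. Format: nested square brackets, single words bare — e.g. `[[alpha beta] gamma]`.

At the top level: head "brewer"; modifier "dawn island falcon loom".
"dawn island falcon loom" → head "loom", modifier "dawn island falcon".
"dawn island falcon" → head "falcon" (specifically "island falcon"), modifier "dawn".
"island falcon" → head "falcon", modifier "island".
Assembled: [[[dawn [island falcon]] loom] brewer].

[[[dawn [island falcon]] loom] brewer]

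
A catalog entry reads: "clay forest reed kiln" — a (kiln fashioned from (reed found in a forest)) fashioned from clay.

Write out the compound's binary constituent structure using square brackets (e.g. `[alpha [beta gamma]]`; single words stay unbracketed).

[clay [[forest reed] kiln]]

At the top level: head "kiln" (specifically "forest reed kiln"); modifier "clay".
Within "forest reed kiln", the head is "kiln" and the modifier is "forest reed".
Within "forest reed", the head is "reed" and the modifier is "forest".
So the structure is [clay [[forest reed] kiln]].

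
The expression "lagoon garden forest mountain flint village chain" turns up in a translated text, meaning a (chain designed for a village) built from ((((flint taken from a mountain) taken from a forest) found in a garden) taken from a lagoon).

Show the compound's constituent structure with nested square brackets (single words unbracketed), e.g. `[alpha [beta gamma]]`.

Overall it is a kind of chain (specifically "village chain"); the modifier is "lagoon garden forest mountain flint".
Inside "lagoon garden forest mountain flint": head "flint" (specifically "garden forest mountain flint"), modifier "lagoon".
Inside "garden forest mountain flint": head "flint" (specifically "forest mountain flint"), modifier "garden".
Inside "forest mountain flint": head "flint" (specifically "mountain flint"), modifier "forest".
Inside "mountain flint": head "flint", modifier "mountain".
Inside "village chain": head "chain", modifier "village".
So the structure is [[lagoon [garden [forest [mountain flint]]]] [village chain]].

[[lagoon [garden [forest [mountain flint]]]] [village chain]]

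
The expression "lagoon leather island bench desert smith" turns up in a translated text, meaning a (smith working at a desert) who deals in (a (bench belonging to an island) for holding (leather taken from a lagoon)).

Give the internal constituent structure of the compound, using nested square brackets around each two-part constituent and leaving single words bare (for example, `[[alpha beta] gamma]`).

[[[lagoon leather] [island bench]] [desert smith]]

Overall it is a kind of smith (specifically "desert smith"); the modifier is "lagoon leather island bench".
"lagoon leather island bench" → head "bench" (specifically "island bench"), modifier "lagoon leather".
"lagoon leather" → head "leather", modifier "lagoon".
"island bench" → head "bench", modifier "island".
"desert smith" → head "smith", modifier "desert".
Putting it together: [[[lagoon leather] [island bench]] [desert smith]].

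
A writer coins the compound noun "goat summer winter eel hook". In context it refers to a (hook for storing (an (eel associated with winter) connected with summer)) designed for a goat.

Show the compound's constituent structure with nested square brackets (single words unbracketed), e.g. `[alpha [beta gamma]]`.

[goat [[summer [winter eel]] hook]]

Overall it is a kind of hook (specifically "summer winter eel hook"); the modifier is "goat".
Inside "summer winter eel hook": head "hook", modifier "summer winter eel".
Inside "summer winter eel": head "eel" (specifically "winter eel"), modifier "summer".
Inside "winter eel": head "eel", modifier "winter".
Putting it together: [goat [[summer [winter eel]] hook]].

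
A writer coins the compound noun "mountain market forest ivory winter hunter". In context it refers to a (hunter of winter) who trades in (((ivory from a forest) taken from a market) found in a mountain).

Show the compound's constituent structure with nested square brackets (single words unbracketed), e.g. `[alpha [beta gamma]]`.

[[mountain [market [forest ivory]]] [winter hunter]]

The outermost head in the paraphrase is "hunter" (specifically "winter hunter"), modified by "mountain market forest ivory".
"mountain market forest ivory" → head "ivory" (specifically "market forest ivory"), modifier "mountain".
"market forest ivory" → head "ivory" (specifically "forest ivory"), modifier "market".
"forest ivory" → head "ivory", modifier "forest".
"winter hunter" → head "hunter", modifier "winter".
So the structure is [[mountain [market [forest ivory]]] [winter hunter]].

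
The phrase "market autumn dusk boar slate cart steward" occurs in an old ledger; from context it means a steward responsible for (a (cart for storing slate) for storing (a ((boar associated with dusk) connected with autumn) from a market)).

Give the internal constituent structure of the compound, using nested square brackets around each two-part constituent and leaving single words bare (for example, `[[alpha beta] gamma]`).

[[[market [autumn [dusk boar]]] [slate cart]] steward]

The outermost head in the paraphrase is "steward", modified by "market autumn dusk boar slate cart".
Inside "market autumn dusk boar slate cart": head "cart" (specifically "slate cart"), modifier "market autumn dusk boar".
Inside "market autumn dusk boar": head "boar" (specifically "autumn dusk boar"), modifier "market".
Inside "autumn dusk boar": head "boar" (specifically "dusk boar"), modifier "autumn".
Inside "dusk boar": head "boar", modifier "dusk".
Inside "slate cart": head "cart", modifier "slate".
Putting it together: [[[market [autumn [dusk boar]]] [slate cart]] steward].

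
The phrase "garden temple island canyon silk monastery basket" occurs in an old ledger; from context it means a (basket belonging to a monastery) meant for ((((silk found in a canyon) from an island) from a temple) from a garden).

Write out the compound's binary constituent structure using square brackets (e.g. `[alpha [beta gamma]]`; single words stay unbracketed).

Whole compound: head "basket" (specifically "monastery basket"), modifier "garden temple island canyon silk".
Within "garden temple island canyon silk", the head is "silk" (specifically "temple island canyon silk") and the modifier is "garden".
Within "temple island canyon silk", the head is "silk" (specifically "island canyon silk") and the modifier is "temple".
Within "island canyon silk", the head is "silk" (specifically "canyon silk") and the modifier is "island".
Within "canyon silk", the head is "silk" and the modifier is "canyon".
Within "monastery basket", the head is "basket" and the modifier is "monastery".
Assembled: [[garden [temple [island [canyon silk]]]] [monastery basket]].

[[garden [temple [island [canyon silk]]]] [monastery basket]]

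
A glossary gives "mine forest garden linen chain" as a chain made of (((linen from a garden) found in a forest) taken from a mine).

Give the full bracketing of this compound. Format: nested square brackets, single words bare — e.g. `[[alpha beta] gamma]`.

At the top level: head "chain"; modifier "mine forest garden linen".
"mine forest garden linen" → head "linen" (specifically "forest garden linen"), modifier "mine".
"forest garden linen" → head "linen" (specifically "garden linen"), modifier "forest".
"garden linen" → head "linen", modifier "garden".
Assembled: [[mine [forest [garden linen]]] chain].

[[mine [forest [garden linen]]] chain]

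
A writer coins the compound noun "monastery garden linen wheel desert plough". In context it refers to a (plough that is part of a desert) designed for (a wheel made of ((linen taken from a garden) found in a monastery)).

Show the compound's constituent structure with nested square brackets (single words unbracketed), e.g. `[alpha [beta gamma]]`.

[[[monastery [garden linen]] wheel] [desert plough]]

At the top level: head "plough" (specifically "desert plough"); modifier "monastery garden linen wheel".
Inside "monastery garden linen wheel": head "wheel", modifier "monastery garden linen".
Inside "monastery garden linen": head "linen" (specifically "garden linen"), modifier "monastery".
Inside "garden linen": head "linen", modifier "garden".
Inside "desert plough": head "plough", modifier "desert".
Putting it together: [[[monastery [garden linen]] wheel] [desert plough]].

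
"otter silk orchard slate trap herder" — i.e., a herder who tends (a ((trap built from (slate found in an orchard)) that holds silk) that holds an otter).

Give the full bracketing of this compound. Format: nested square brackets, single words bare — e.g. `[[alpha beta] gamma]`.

[[otter [silk [[orchard slate] trap]]] herder]

The outermost head in the paraphrase is "herder", modified by "otter silk orchard slate trap".
Inside "otter silk orchard slate trap": head "trap" (specifically "silk orchard slate trap"), modifier "otter".
Inside "silk orchard slate trap": head "trap" (specifically "orchard slate trap"), modifier "silk".
Inside "orchard slate trap": head "trap", modifier "orchard slate".
Inside "orchard slate": head "slate", modifier "orchard".
Putting it together: [[otter [silk [[orchard slate] trap]]] herder].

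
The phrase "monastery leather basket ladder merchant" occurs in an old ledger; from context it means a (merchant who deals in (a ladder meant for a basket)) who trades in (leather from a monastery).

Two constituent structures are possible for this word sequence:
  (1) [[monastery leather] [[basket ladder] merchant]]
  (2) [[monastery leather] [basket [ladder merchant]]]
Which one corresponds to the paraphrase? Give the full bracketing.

[[monastery leather] [[basket ladder] merchant]]

The paraphrase's head is the "merchant" part ("basket ladder merchant"); its modifier is "monastery leather".
That top-level split, carried through the inner groups, gives [[monastery leather] [[basket ladder] merchant]].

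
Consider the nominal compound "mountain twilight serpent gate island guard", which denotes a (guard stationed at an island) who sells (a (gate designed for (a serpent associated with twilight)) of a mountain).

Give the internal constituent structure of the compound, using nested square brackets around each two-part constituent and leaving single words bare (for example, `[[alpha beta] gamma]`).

Whole compound: head "guard" (specifically "island guard"), modifier "mountain twilight serpent gate".
"mountain twilight serpent gate" → head "gate" (specifically "twilight serpent gate"), modifier "mountain".
"twilight serpent gate" → head "gate", modifier "twilight serpent".
"twilight serpent" → head "serpent", modifier "twilight".
"island guard" → head "guard", modifier "island".
So the structure is [[mountain [[twilight serpent] gate]] [island guard]].

[[mountain [[twilight serpent] gate]] [island guard]]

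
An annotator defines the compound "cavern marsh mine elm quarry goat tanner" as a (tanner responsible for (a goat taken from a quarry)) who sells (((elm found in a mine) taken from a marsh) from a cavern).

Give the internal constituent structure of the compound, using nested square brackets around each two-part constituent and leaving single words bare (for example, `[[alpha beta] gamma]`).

[[cavern [marsh [mine elm]]] [[quarry goat] tanner]]

At the top level: head "tanner" (specifically "quarry goat tanner"); modifier "cavern marsh mine elm".
"cavern marsh mine elm" → head "elm" (specifically "marsh mine elm"), modifier "cavern".
"marsh mine elm" → head "elm" (specifically "mine elm"), modifier "marsh".
"mine elm" → head "elm", modifier "mine".
"quarry goat tanner" → head "tanner", modifier "quarry goat".
"quarry goat" → head "goat", modifier "quarry".
So the structure is [[cavern [marsh [mine elm]]] [[quarry goat] tanner]].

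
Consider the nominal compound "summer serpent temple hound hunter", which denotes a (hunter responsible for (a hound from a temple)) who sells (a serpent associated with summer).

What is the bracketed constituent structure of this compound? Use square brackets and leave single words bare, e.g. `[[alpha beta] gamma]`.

[[summer serpent] [[temple hound] hunter]]

Whole compound: head "hunter" (specifically "temple hound hunter"), modifier "summer serpent".
Within "summer serpent", the head is "serpent" and the modifier is "summer".
Within "temple hound hunter", the head is "hunter" and the modifier is "temple hound".
Within "temple hound", the head is "hound" and the modifier is "temple".
Assembled: [[summer serpent] [[temple hound] hunter]].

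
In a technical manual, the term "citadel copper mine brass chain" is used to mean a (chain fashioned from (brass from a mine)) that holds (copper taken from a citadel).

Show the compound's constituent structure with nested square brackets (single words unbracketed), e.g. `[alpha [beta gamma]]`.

Whole compound: head "chain" (specifically "mine brass chain"), modifier "citadel copper".
Within "citadel copper", the head is "copper" and the modifier is "citadel".
Within "mine brass chain", the head is "chain" and the modifier is "mine brass".
Within "mine brass", the head is "brass" and the modifier is "mine".
So the structure is [[citadel copper] [[mine brass] chain]].

[[citadel copper] [[mine brass] chain]]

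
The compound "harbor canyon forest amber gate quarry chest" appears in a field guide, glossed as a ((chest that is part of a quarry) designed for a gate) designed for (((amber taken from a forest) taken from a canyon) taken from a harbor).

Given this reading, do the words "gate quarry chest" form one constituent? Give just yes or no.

The paraphrase groups the words so that "gate quarry chest" is one unit: it corresponds to a single parenthesized sub-phrase.
The full structure is [[harbor [canyon [forest amber]]] [gate [quarry chest]]], in which [gate quarry chest] is a constituent.

yes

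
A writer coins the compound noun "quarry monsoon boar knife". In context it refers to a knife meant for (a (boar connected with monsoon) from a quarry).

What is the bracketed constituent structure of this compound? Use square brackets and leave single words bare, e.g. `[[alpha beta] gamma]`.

The outermost head in the paraphrase is "knife", modified by "quarry monsoon boar".
"quarry monsoon boar" → head "boar" (specifically "monsoon boar"), modifier "quarry".
"monsoon boar" → head "boar", modifier "monsoon".
Assembled: [[quarry [monsoon boar]] knife].

[[quarry [monsoon boar]] knife]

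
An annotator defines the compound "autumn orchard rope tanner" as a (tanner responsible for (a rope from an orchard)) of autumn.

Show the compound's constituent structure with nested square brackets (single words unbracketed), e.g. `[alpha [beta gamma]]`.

The outermost head in the paraphrase is "tanner" (specifically "orchard rope tanner"), modified by "autumn".
Within "orchard rope tanner", the head is "tanner" and the modifier is "orchard rope".
Within "orchard rope", the head is "rope" and the modifier is "orchard".
Assembled: [autumn [[orchard rope] tanner]].

[autumn [[orchard rope] tanner]]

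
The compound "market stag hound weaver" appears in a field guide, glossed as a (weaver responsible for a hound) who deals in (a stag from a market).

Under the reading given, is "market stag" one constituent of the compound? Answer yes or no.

yes

The paraphrase groups the words so that "market stag" is one unit: it corresponds to a single parenthesized sub-phrase.
The full structure is [[market stag] [hound weaver]], in which [market stag] is a constituent.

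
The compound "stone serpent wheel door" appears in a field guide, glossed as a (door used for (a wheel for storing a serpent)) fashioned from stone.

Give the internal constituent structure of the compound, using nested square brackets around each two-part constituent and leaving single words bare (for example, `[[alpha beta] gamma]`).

Whole compound: head "door" (specifically "serpent wheel door"), modifier "stone".
Inside "serpent wheel door": head "door", modifier "serpent wheel".
Inside "serpent wheel": head "wheel", modifier "serpent".
Putting it together: [stone [[serpent wheel] door]].

[stone [[serpent wheel] door]]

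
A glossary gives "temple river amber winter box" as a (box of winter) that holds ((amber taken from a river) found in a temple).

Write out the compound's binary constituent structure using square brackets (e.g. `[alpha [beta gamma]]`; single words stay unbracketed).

[[temple [river amber]] [winter box]]

At the top level: head "box" (specifically "winter box"); modifier "temple river amber".
Inside "temple river amber": head "amber" (specifically "river amber"), modifier "temple".
Inside "river amber": head "amber", modifier "river".
Inside "winter box": head "box", modifier "winter".
Assembled: [[temple [river amber]] [winter box]].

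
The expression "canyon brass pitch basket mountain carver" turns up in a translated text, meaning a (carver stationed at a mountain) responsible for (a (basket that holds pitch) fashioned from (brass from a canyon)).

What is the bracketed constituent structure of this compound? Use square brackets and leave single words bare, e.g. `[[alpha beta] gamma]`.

[[[canyon brass] [pitch basket]] [mountain carver]]

At the top level: head "carver" (specifically "mountain carver"); modifier "canyon brass pitch basket".
"canyon brass pitch basket" → head "basket" (specifically "pitch basket"), modifier "canyon brass".
"canyon brass" → head "brass", modifier "canyon".
"pitch basket" → head "basket", modifier "pitch".
"mountain carver" → head "carver", modifier "mountain".
Assembled: [[[canyon brass] [pitch basket]] [mountain carver]].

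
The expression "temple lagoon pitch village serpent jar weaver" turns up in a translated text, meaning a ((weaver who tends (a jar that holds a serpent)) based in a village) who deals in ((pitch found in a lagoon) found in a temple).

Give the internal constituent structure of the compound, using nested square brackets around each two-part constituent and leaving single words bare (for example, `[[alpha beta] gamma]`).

Whole compound: head "weaver" (specifically "village serpent jar weaver"), modifier "temple lagoon pitch".
"temple lagoon pitch" → head "pitch" (specifically "lagoon pitch"), modifier "temple".
"lagoon pitch" → head "pitch", modifier "lagoon".
"village serpent jar weaver" → head "weaver" (specifically "serpent jar weaver"), modifier "village".
"serpent jar weaver" → head "weaver", modifier "serpent jar".
"serpent jar" → head "jar", modifier "serpent".
Putting it together: [[temple [lagoon pitch]] [village [[serpent jar] weaver]]].

[[temple [lagoon pitch]] [village [[serpent jar] weaver]]]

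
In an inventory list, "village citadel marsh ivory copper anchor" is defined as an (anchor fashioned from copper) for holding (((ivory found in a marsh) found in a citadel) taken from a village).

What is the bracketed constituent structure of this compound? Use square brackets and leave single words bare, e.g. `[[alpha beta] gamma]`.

[[village [citadel [marsh ivory]]] [copper anchor]]

Overall it is a kind of anchor (specifically "copper anchor"); the modifier is "village citadel marsh ivory".
"village citadel marsh ivory" → head "ivory" (specifically "citadel marsh ivory"), modifier "village".
"citadel marsh ivory" → head "ivory" (specifically "marsh ivory"), modifier "citadel".
"marsh ivory" → head "ivory", modifier "marsh".
"copper anchor" → head "anchor", modifier "copper".
Assembled: [[village [citadel [marsh ivory]]] [copper anchor]].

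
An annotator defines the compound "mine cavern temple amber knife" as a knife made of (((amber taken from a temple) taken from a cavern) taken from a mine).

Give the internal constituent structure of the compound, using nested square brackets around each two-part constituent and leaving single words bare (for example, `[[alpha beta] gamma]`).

[[mine [cavern [temple amber]]] knife]

The outermost head in the paraphrase is "knife", modified by "mine cavern temple amber".
Inside "mine cavern temple amber": head "amber" (specifically "cavern temple amber"), modifier "mine".
Inside "cavern temple amber": head "amber" (specifically "temple amber"), modifier "cavern".
Inside "temple amber": head "amber", modifier "temple".
So the structure is [[mine [cavern [temple amber]]] knife].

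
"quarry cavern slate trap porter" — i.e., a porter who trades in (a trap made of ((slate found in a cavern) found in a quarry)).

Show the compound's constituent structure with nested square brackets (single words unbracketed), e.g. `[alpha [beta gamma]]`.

At the top level: head "porter"; modifier "quarry cavern slate trap".
"quarry cavern slate trap" → head "trap", modifier "quarry cavern slate".
"quarry cavern slate" → head "slate" (specifically "cavern slate"), modifier "quarry".
"cavern slate" → head "slate", modifier "cavern".
So the structure is [[[quarry [cavern slate]] trap] porter].

[[[quarry [cavern slate]] trap] porter]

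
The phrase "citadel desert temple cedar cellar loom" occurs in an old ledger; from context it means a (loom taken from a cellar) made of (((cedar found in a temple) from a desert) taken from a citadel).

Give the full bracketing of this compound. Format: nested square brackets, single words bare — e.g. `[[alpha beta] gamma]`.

Overall it is a kind of loom (specifically "cellar loom"); the modifier is "citadel desert temple cedar".
"citadel desert temple cedar" → head "cedar" (specifically "desert temple cedar"), modifier "citadel".
"desert temple cedar" → head "cedar" (specifically "temple cedar"), modifier "desert".
"temple cedar" → head "cedar", modifier "temple".
"cellar loom" → head "loom", modifier "cellar".
So the structure is [[citadel [desert [temple cedar]]] [cellar loom]].

[[citadel [desert [temple cedar]]] [cellar loom]]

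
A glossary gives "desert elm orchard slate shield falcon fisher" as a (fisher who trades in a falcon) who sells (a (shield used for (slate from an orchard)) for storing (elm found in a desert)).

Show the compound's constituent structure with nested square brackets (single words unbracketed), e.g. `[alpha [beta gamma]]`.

[[[desert elm] [[orchard slate] shield]] [falcon fisher]]

At the top level: head "fisher" (specifically "falcon fisher"); modifier "desert elm orchard slate shield".
"desert elm orchard slate shield" → head "shield" (specifically "orchard slate shield"), modifier "desert elm".
"desert elm" → head "elm", modifier "desert".
"orchard slate shield" → head "shield", modifier "orchard slate".
"orchard slate" → head "slate", modifier "orchard".
"falcon fisher" → head "fisher", modifier "falcon".
So the structure is [[[desert elm] [[orchard slate] shield]] [falcon fisher]].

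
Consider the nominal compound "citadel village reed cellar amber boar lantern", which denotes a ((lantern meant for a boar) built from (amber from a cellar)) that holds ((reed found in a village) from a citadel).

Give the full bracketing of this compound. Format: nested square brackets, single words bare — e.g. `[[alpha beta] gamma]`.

Whole compound: head "lantern" (specifically "cellar amber boar lantern"), modifier "citadel village reed".
Inside "citadel village reed": head "reed" (specifically "village reed"), modifier "citadel".
Inside "village reed": head "reed", modifier "village".
Inside "cellar amber boar lantern": head "lantern" (specifically "boar lantern"), modifier "cellar amber".
Inside "cellar amber": head "amber", modifier "cellar".
Inside "boar lantern": head "lantern", modifier "boar".
So the structure is [[citadel [village reed]] [[cellar amber] [boar lantern]]].

[[citadel [village reed]] [[cellar amber] [boar lantern]]]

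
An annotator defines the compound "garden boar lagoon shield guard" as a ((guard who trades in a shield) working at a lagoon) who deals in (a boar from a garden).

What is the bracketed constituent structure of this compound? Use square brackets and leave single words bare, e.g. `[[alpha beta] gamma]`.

At the top level: head "guard" (specifically "lagoon shield guard"); modifier "garden boar".
Within "garden boar", the head is "boar" and the modifier is "garden".
Within "lagoon shield guard", the head is "guard" (specifically "shield guard") and the modifier is "lagoon".
Within "shield guard", the head is "guard" and the modifier is "shield".
Putting it together: [[garden boar] [lagoon [shield guard]]].

[[garden boar] [lagoon [shield guard]]]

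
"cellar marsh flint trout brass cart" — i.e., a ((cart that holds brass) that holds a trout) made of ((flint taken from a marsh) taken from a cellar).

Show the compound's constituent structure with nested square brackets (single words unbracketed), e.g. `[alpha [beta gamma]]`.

Overall it is a kind of cart (specifically "trout brass cart"); the modifier is "cellar marsh flint".
Inside "cellar marsh flint": head "flint" (specifically "marsh flint"), modifier "cellar".
Inside "marsh flint": head "flint", modifier "marsh".
Inside "trout brass cart": head "cart" (specifically "brass cart"), modifier "trout".
Inside "brass cart": head "cart", modifier "brass".
So the structure is [[cellar [marsh flint]] [trout [brass cart]]].

[[cellar [marsh flint]] [trout [brass cart]]]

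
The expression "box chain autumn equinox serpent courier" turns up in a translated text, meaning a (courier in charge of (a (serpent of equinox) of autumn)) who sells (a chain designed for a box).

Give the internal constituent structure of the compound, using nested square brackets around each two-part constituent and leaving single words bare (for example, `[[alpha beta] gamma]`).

[[box chain] [[autumn [equinox serpent]] courier]]

At the top level: head "courier" (specifically "autumn equinox serpent courier"); modifier "box chain".
Inside "box chain": head "chain", modifier "box".
Inside "autumn equinox serpent courier": head "courier", modifier "autumn equinox serpent".
Inside "autumn equinox serpent": head "serpent" (specifically "equinox serpent"), modifier "autumn".
Inside "equinox serpent": head "serpent", modifier "equinox".
So the structure is [[box chain] [[autumn [equinox serpent]] courier]].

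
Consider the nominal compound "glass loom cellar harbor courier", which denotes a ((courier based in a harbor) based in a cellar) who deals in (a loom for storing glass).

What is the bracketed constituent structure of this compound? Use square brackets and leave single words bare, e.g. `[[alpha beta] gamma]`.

[[glass loom] [cellar [harbor courier]]]

At the top level: head "courier" (specifically "cellar harbor courier"); modifier "glass loom".
"glass loom" → head "loom", modifier "glass".
"cellar harbor courier" → head "courier" (specifically "harbor courier"), modifier "cellar".
"harbor courier" → head "courier", modifier "harbor".
Assembled: [[glass loom] [cellar [harbor courier]]].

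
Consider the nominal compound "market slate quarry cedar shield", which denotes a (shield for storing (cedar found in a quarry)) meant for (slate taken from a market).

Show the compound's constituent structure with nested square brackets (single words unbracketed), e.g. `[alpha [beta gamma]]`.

At the top level: head "shield" (specifically "quarry cedar shield"); modifier "market slate".
Inside "market slate": head "slate", modifier "market".
Inside "quarry cedar shield": head "shield", modifier "quarry cedar".
Inside "quarry cedar": head "cedar", modifier "quarry".
Assembled: [[market slate] [[quarry cedar] shield]].

[[market slate] [[quarry cedar] shield]]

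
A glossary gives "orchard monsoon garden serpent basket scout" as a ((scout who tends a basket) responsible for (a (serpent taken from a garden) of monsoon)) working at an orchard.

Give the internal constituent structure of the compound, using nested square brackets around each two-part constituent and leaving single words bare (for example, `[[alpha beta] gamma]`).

Whole compound: head "scout" (specifically "monsoon garden serpent basket scout"), modifier "orchard".
Within "monsoon garden serpent basket scout", the head is "scout" (specifically "basket scout") and the modifier is "monsoon garden serpent".
Within "monsoon garden serpent", the head is "serpent" (specifically "garden serpent") and the modifier is "monsoon".
Within "garden serpent", the head is "serpent" and the modifier is "garden".
Within "basket scout", the head is "scout" and the modifier is "basket".
Putting it together: [orchard [[monsoon [garden serpent]] [basket scout]]].

[orchard [[monsoon [garden serpent]] [basket scout]]]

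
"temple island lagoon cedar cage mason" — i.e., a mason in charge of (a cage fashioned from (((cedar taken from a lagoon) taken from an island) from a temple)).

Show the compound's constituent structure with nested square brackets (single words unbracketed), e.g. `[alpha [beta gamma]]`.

[[[temple [island [lagoon cedar]]] cage] mason]

Overall it is a kind of mason; the modifier is "temple island lagoon cedar cage".
Within "temple island lagoon cedar cage", the head is "cage" and the modifier is "temple island lagoon cedar".
Within "temple island lagoon cedar", the head is "cedar" (specifically "island lagoon cedar") and the modifier is "temple".
Within "island lagoon cedar", the head is "cedar" (specifically "lagoon cedar") and the modifier is "island".
Within "lagoon cedar", the head is "cedar" and the modifier is "lagoon".
So the structure is [[[temple [island [lagoon cedar]]] cage] mason].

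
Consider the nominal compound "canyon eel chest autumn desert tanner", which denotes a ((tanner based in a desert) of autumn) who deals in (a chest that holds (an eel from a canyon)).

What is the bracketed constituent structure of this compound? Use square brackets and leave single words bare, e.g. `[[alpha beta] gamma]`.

[[[canyon eel] chest] [autumn [desert tanner]]]

Whole compound: head "tanner" (specifically "autumn desert tanner"), modifier "canyon eel chest".
Within "canyon eel chest", the head is "chest" and the modifier is "canyon eel".
Within "canyon eel", the head is "eel" and the modifier is "canyon".
Within "autumn desert tanner", the head is "tanner" (specifically "desert tanner") and the modifier is "autumn".
Within "desert tanner", the head is "tanner" and the modifier is "desert".
So the structure is [[[canyon eel] chest] [autumn [desert tanner]]].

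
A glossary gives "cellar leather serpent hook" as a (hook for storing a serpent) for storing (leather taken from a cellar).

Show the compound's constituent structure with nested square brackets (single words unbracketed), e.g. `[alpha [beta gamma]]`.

Whole compound: head "hook" (specifically "serpent hook"), modifier "cellar leather".
"cellar leather" → head "leather", modifier "cellar".
"serpent hook" → head "hook", modifier "serpent".
So the structure is [[cellar leather] [serpent hook]].

[[cellar leather] [serpent hook]]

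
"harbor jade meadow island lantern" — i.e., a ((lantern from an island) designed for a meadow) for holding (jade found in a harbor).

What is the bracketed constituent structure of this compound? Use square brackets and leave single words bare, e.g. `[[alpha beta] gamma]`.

[[harbor jade] [meadow [island lantern]]]

The outermost head in the paraphrase is "lantern" (specifically "meadow island lantern"), modified by "harbor jade".
"harbor jade" → head "jade", modifier "harbor".
"meadow island lantern" → head "lantern" (specifically "island lantern"), modifier "meadow".
"island lantern" → head "lantern", modifier "island".
Assembled: [[harbor jade] [meadow [island lantern]]].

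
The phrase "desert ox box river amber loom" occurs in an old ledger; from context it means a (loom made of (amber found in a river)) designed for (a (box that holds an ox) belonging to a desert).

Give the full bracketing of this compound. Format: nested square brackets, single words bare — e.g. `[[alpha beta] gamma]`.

[[desert [ox box]] [[river amber] loom]]

The outermost head in the paraphrase is "loom" (specifically "river amber loom"), modified by "desert ox box".
"desert ox box" → head "box" (specifically "ox box"), modifier "desert".
"ox box" → head "box", modifier "ox".
"river amber loom" → head "loom", modifier "river amber".
"river amber" → head "amber", modifier "river".
Assembled: [[desert [ox box]] [[river amber] loom]].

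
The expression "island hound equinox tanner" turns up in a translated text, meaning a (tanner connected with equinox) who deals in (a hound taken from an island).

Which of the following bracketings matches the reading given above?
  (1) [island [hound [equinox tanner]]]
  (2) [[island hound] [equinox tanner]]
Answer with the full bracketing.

[[island hound] [equinox tanner]]

The paraphrase's head is the "tanner" part ("equinox tanner"); its modifier is "island hound".
That top-level split, carried through the inner groups, gives [[island hound] [equinox tanner]].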